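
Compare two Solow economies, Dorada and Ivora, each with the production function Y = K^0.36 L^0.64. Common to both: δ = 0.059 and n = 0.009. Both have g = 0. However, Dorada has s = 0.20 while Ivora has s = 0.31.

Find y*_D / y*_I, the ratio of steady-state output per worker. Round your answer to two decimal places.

ratio ≈ 0.78

Steady-state y* = [s/(n + δ)]^(α/(1−α)), so the ratio is [ (s_D/(n + δ)_D) / (s_I/(n + δ)_I) ]^0.5625.
s_D/(n + δ)_D = 0.20/0.068 = 2.9412; s_I/(n + δ)_I = 0.31/0.068 = 4.5588.
Ratio = (2.9412/4.5588)^0.5625 = 0.6452^0.5625 ≈ 0.7815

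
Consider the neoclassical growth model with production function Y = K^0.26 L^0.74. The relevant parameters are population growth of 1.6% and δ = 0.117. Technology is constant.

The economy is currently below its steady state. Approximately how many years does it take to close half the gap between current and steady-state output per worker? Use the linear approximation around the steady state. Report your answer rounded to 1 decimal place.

Near the steady state the convergence rate is λ = (1 − α)(n + δ).
λ = (1 − 0.26) × 0.133 = 0.74 × 0.133 = 0.09842
Half-life = ln 2 / λ = 0.6931 / 0.09842 ≈ 7.04 years

about 7.0 years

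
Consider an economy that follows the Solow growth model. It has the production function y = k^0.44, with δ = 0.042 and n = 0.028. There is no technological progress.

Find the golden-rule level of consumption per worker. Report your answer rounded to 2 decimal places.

c_gold ≈ 2.37

At the golden rule, f'(k) = n + δ, so α·k^(α−1) = n + δ and k_gold = (α/(n + δ))^(1/(1−α)).
k_gold = (0.44/0.070)^(1/0.56) = 6.2857^1.7857 ≈ 26.6453
c_gold = f(k_gold) − (n + δ)·k_gold = 4.2391 − 0.070×26.6453 ≈ 2.3739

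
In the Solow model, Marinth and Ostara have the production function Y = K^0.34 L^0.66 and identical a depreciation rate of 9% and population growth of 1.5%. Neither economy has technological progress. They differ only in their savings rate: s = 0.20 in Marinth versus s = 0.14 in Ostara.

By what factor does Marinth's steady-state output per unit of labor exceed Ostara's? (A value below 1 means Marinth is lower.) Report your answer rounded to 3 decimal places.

Steady-state y* = [s/(n + δ)]^(α/(1−α)), so the ratio is [ (s_M/(n + δ)_M) / (s_O/(n + δ)_O) ]^0.5152.
s_M/(n + δ)_M = 0.20/0.105 = 1.9048; s_O/(n + δ)_O = 0.14/0.105 = 1.3333.
Ratio = (1.9048/1.3333)^0.5152 = 1.4286^0.5152 ≈ 1.2017

y*_M / y*_O ≈ 1.202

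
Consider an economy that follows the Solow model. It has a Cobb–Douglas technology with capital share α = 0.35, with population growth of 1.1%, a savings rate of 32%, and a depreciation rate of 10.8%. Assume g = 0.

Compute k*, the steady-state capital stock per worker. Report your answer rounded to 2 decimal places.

Steady state requires s·f(k) = (n + δ)·k, i.e. s·k^α = (n + δ)·k.
Dividing both sides by k: k^(1−α) = s / (n + δ).
k^0.65 = 0.32 / (0.011 + 0.108) = 0.32 / 0.119 = 2.6891
k* = 2.6891^(1/0.65) ≈ 4.5807

k* = 4.58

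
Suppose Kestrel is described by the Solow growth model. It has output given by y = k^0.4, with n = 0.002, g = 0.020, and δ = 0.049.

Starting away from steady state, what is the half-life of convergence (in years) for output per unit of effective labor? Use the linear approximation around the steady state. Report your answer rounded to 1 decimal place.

Near the steady state the convergence rate is λ = (1 − α)(n + g + δ).
λ = (1 − 0.4) × 0.071 = 0.6 × 0.071 = 0.0426
Half-life = ln 2 / λ = 0.6931 / 0.0426 ≈ 16.27 years

about 16.3 years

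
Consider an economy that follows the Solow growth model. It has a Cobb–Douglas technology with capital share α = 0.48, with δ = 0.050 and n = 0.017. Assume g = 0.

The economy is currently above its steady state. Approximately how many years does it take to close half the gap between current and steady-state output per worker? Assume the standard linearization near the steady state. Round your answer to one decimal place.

Near the steady state the convergence rate is λ = (1 − α)(n + δ).
λ = (1 − 0.48) × 0.067 = 0.52 × 0.067 = 0.03484
Half-life = ln 2 / λ = 0.6931 / 0.03484 ≈ 19.89 years

about 19.9 years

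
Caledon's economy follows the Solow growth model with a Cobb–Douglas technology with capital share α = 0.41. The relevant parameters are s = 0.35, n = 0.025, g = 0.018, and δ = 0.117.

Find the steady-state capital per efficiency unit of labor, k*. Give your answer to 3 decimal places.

k* = 3.769

At the steady state, Δk = 0, so s·k^α = (n + g + δ)·k.
Dividing both sides by k: k^(1−α) = s / (n + g + δ).
k^0.59 = 0.35 / (0.025 + 0.018 + 0.117) = 0.35 / 0.160 = 2.1875
k* = 2.1875^(1/0.59) ≈ 3.7686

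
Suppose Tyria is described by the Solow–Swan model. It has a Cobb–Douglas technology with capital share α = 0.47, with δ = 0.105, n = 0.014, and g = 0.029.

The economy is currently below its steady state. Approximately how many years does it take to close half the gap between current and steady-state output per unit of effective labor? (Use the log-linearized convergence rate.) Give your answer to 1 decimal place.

Near the steady state the convergence rate is λ = (1 − α)(n + g + δ).
λ = (1 − 0.47) × 0.148 = 0.53 × 0.148 = 0.07844
Half-life = ln 2 / λ = 0.6931 / 0.07844 ≈ 8.84 years

t_½ ≈ 8.8 years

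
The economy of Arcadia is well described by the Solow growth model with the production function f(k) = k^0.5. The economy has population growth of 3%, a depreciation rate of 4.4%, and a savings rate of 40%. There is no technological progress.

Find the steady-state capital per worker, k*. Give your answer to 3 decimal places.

Steady state requires s·f(k) = (n + δ)·k, i.e. s·k^α = (n + δ)·k.
Dividing both sides by k: k^(1−α) = s / (n + δ).
k^0.5 = 0.40 / (0.030 + 0.044) = 0.40 / 0.074 = 5.4054
k* = 5.4054^(1/0.5) ≈ 29.2183

k* ≈ 29.218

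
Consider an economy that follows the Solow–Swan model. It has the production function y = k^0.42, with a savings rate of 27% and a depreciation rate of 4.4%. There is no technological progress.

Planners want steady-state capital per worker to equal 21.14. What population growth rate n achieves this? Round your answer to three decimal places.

Steady state requires s·f(k) = (n + δ)·k, i.e. s·k^α = (n + δ)·k.
So s / (n + δ) = (k*)^(1−α) = 21.14^0.58 = 5.8690.
Therefore n + δ = s / 5.8690 = 0.27 / 5.8690 = 0.0460, so n = 0.0460 − 0.044 = 0.0020.

n ≈ 0.002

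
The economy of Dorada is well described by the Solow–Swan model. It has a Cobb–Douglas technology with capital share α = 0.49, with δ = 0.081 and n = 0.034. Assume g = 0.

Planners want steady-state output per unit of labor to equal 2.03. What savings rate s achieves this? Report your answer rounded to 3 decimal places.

Steady state requires s·f(k) = (n + δ)·k, i.e. s·k^α = (n + δ)·k.
Since y* = [s/(n + δ)]^(α/(1−α)), we have s/(n + δ) = (y*)^((1−α)/α) = 2.03^1.0408 = 2.0895.
Therefore s = 2.0895 × (n + δ) = 2.0895 × 0.115 = 0.2403.

s ≈ 0.240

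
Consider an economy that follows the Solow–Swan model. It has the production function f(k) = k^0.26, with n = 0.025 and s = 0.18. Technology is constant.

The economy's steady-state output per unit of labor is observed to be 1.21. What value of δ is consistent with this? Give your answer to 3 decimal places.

Steady state requires s·f(k) = (n + δ)·k, i.e. s·k^α = (n + δ)·k.
Since y* = [s/(n + δ)]^(α/(1−α)), we have s/(n + δ) = (y*)^((1−α)/α) = 1.21^2.8462 = 1.7204.
Therefore n + δ = s / 1.7204 = 0.18 / 1.7204 = 0.1046, so δ = 0.1046 − 0.025 = 0.0796.

δ ≈ 0.080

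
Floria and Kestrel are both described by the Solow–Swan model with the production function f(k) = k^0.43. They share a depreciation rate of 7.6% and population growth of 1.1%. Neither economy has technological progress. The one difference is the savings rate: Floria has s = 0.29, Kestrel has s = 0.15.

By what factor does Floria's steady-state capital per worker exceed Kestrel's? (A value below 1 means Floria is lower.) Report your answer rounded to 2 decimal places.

ratio ≈ 3.18

Steady-state k* = [s/(n + δ)]^(1/(1−α)), so the ratio is [ (s_F/(n + δ)_F) / (s_K/(n + δ)_K) ]^1.7544.
s_F/(n + δ)_F = 0.29/0.087 = 3.3333; s_K/(n + δ)_K = 0.15/0.087 = 1.7241.
Ratio = (3.3333/1.7241)^1.7544 = 1.9334^1.7544 ≈ 3.1792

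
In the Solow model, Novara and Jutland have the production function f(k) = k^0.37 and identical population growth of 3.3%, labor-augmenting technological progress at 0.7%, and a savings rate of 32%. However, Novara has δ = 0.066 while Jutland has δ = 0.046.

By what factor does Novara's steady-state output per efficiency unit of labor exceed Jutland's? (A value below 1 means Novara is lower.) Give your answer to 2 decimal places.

Steady-state y* = [s/(n + g + δ)]^(α/(1−α)), so the ratio is [ (s_N/(n + g + δ)_N) / (s_J/(n + g + δ)_J) ]^0.5873.
s_N/(n + g + δ)_N = 0.32/0.106 = 3.0189; s_J/(n + g + δ)_J = 0.32/0.086 = 3.7209.
Ratio = (3.0189/3.7209)^0.5873 = 0.8113^0.5873 ≈ 0.8844

y*_N / y*_J ≈ 0.88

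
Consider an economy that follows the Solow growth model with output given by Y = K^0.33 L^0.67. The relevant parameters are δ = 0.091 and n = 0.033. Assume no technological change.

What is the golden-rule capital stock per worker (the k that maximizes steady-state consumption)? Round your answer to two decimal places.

k_gold ≈ 4.31

The golden rule sets f'(k) = n + δ, i.e. α·k^(α−1) = n + δ.
So k^(1−α) = α / (n + δ) = 0.33 / 0.124 = 2.6613.
k_gold = 2.6613^(1/0.67) ≈ 4.3099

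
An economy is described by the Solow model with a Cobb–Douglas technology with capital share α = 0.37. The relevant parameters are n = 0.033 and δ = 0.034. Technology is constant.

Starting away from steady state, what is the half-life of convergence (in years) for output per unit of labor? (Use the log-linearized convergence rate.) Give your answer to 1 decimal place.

Near the steady state the convergence rate is λ = (1 − α)(n + δ).
λ = (1 − 0.37) × 0.067 = 0.63 × 0.067 = 0.04221
Half-life = ln 2 / λ = 0.6931 / 0.04221 ≈ 16.42 years

t_½ ≈ 16.4 years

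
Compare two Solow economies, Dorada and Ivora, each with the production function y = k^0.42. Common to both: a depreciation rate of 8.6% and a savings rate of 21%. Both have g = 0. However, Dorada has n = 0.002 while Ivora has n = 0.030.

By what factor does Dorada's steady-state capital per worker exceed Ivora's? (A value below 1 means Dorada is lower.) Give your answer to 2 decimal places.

ratio ≈ 1.61

Steady-state k* = [s/(n + δ)]^(1/(1−α)), so the ratio is [ (s_D/(n + δ)_D) / (s_I/(n + δ)_I) ]^1.7241.
s_D/(n + δ)_D = 0.21/0.088 = 2.3864; s_I/(n + δ)_I = 0.21/0.116 = 1.8103.
Ratio = (2.3864/1.8103)^1.7241 = 1.3182^1.7241 ≈ 1.6101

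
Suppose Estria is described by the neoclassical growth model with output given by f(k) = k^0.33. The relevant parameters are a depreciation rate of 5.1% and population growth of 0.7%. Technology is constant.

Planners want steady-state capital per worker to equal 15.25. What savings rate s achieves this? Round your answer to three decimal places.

s ≈ 0.360

In steady state, investment equals break-even investment: s·k^α = (n + δ)·k.
So s / (n + δ) = (k*)^(1−α) = 15.25^0.67 = 6.2057.
Therefore s = 6.2057 × (n + δ) = 6.2057 × 0.058 = 0.3599.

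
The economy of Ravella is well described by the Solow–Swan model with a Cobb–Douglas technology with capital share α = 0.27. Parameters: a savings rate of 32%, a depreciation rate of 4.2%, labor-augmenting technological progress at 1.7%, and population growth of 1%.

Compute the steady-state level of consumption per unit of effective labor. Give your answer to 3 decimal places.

c* ≈ 1.199

In steady state, investment equals break-even investment: s·k^α = (n + g + δ)·k.
Dividing both sides by k: k^(1−α) = s / (n + g + δ).
k^0.73 = 0.32 / (0.010 + 0.017 + 0.042) = 0.32 / 0.069 = 4.6377
k* = 4.6377^(1/0.73) ≈ 8.1798
y* = (k*)^α = 8.1798^0.27 ≈ 1.7638
c* = (1 − s)·y* = (1 − 0.32) × 1.7638 ≈ 1.1994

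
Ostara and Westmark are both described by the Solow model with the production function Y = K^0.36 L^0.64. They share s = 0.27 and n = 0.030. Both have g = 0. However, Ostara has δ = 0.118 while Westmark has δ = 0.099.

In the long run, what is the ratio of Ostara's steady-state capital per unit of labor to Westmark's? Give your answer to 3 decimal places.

ratio ≈ 0.807

Steady-state k* = [s/(n + δ)]^(1/(1−α)), so the ratio is [ (s_O/(n + δ)_O) / (s_W/(n + δ)_W) ]^1.5625.
s_O/(n + δ)_O = 0.27/0.148 = 1.8243; s_W/(n + δ)_W = 0.27/0.129 = 2.0930.
Ratio = (1.8243/2.0930)^1.5625 = 0.8716^1.5625 ≈ 0.8068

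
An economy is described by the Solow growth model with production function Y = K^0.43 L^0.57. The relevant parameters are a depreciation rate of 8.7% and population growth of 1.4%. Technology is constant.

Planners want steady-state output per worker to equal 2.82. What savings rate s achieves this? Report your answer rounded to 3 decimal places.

In steady state, investment equals break-even investment: s·k^α = (n + δ)·k.
Since y* = [s/(n + δ)]^(α/(1−α)), we have s/(n + δ) = (y*)^((1−α)/α) = 2.82^1.3256 = 3.9523.
Therefore s = 3.9523 × (n + δ) = 3.9523 × 0.101 = 0.3992.

s ≈ 0.399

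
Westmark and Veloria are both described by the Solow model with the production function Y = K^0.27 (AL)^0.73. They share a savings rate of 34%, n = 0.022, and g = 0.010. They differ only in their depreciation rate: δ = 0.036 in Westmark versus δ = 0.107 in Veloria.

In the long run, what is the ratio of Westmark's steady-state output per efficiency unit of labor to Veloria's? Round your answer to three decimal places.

y*_W / y*_V ≈ 1.303

Steady-state y* = [s/(n + g + δ)]^(α/(1−α)), so the ratio is [ (s_W/(n + g + δ)_W) / (s_V/(n + g + δ)_V) ]^0.3699.
s_W/(n + g + δ)_W = 0.34/0.068 = 5.0000; s_V/(n + g + δ)_V = 0.34/0.139 = 2.4460.
Ratio = (5.0000/2.4460)^0.3699 = 2.0442^0.3699 ≈ 1.3028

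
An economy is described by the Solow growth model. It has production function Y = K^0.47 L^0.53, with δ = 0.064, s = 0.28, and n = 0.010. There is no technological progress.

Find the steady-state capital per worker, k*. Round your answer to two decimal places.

k* ≈ 12.31

In steady state, investment equals break-even investment: s·k^α = (n + δ)·k.
Dividing both sides by k: k^(1−α) = s / (n + δ).
k^0.53 = 0.28 / (0.010 + 0.064) = 0.28 / 0.074 = 3.7838
k* = 3.7838^(1/0.53) ≈ 12.3149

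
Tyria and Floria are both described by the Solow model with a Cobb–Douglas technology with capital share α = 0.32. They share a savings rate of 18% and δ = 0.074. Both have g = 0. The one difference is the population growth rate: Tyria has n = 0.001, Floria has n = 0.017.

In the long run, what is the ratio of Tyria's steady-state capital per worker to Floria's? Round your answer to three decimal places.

Steady-state k* = [s/(n + δ)]^(1/(1−α)), so the ratio is [ (s_T/(n + δ)_T) / (s_F/(n + δ)_F) ]^1.4706.
s_T/(n + δ)_T = 0.18/0.075 = 2.4000; s_F/(n + δ)_F = 0.18/0.091 = 1.9780.
Ratio = (2.4000/1.9780)^1.4706 = 1.2133^1.4706 ≈ 1.3289

ratio ≈ 1.329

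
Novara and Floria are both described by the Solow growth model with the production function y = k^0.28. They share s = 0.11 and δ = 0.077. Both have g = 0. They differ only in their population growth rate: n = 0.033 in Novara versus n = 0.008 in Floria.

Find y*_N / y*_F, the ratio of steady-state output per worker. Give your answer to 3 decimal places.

y*_N / y*_F ≈ 0.905

Steady-state y* = [s/(n + δ)]^(α/(1−α)), so the ratio is [ (s_N/(n + δ)_N) / (s_F/(n + δ)_F) ]^0.3889.
s_N/(n + δ)_N = 0.11/0.110 = 1.0000; s_F/(n + δ)_F = 0.11/0.085 = 1.2941.
Ratio = (1.0000/1.2941)^0.3889 = 0.7727^0.3889 ≈ 0.9046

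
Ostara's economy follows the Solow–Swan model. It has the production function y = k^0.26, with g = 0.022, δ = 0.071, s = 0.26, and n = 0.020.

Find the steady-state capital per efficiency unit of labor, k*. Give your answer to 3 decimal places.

k* ≈ 3.084

Steady state requires s·f(k) = (n + g + δ)·k, i.e. s·k^α = (n + g + δ)·k.
Rearranging, k^(1−α) = s / (n + g + δ).
k^0.74 = 0.26 / (0.020 + 0.022 + 0.071) = 0.26 / 0.113 = 2.3009
k* = 2.3009^(1/0.74) ≈ 3.0836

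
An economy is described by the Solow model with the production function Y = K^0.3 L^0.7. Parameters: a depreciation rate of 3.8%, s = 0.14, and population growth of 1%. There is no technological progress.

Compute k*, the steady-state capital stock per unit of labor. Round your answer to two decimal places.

k* ≈ 4.61

At the steady state, Δk = 0, so s·k^α = (n + δ)·k.
Dividing both sides by k: k^(1−α) = s / (n + δ).
k^0.7 = 0.14 / (0.010 + 0.038) = 0.14 / 0.048 = 2.9167
k* = 2.9167^(1/0.7) ≈ 4.6146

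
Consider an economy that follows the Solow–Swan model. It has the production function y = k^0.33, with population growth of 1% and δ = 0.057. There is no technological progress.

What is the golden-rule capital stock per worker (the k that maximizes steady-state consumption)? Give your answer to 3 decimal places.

The golden rule sets f'(k) = n + δ, i.e. α·k^(α−1) = n + δ.
So k^(1−α) = α / (n + δ) = 0.33 / 0.067 = 4.9254.
k_gold = 4.9254^(1/0.67) ≈ 10.8018

k_gold ≈ 10.802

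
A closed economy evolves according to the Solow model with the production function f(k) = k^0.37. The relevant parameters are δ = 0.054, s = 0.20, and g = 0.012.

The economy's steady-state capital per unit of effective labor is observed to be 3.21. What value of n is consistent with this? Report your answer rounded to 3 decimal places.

Steady state requires s·f(k) = (n + g + δ)·k, i.e. s·k^α = (n + g + δ)·k.
So s / (n + g + δ) = (k*)^(1−α) = 3.21^0.63 = 2.0850.
Therefore n + g + δ = s / 2.0850 = 0.20 / 2.0850 = 0.0959, so n = 0.0959 − 0.066 = 0.0299.

n ≈ 0.030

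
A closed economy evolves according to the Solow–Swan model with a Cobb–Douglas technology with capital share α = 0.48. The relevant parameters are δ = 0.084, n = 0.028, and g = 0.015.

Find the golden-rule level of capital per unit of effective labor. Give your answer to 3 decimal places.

k_gold ≈ 12.896

The golden rule sets f'(k) = n + g + δ, i.e. α·k^(α−1) = n + g + δ.
So k^(1−α) = α / (n + g + δ) = 0.48 / 0.127 = 3.7795.
k_gold = 3.7795^(1/0.52) ≈ 12.8959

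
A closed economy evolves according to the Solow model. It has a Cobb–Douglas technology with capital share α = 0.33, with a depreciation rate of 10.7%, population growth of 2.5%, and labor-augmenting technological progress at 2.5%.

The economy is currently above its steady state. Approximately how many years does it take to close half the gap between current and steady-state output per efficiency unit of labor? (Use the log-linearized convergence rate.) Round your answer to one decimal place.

Near the steady state the convergence rate is λ = (1 − α)(n + g + δ).
λ = (1 − 0.33) × 0.157 = 0.67 × 0.157 = 0.10519
Half-life = ln 2 / λ = 0.6931 / 0.10519 ≈ 6.59 years

about 6.6 years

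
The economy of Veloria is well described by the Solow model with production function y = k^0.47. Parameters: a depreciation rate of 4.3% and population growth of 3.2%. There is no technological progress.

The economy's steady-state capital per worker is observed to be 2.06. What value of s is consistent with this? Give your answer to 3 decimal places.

s ≈ 0.110

At the steady state, Δk = 0, so s·k^α = (n + δ)·k.
So s / (n + δ) = (k*)^(1−α) = 2.06^0.53 = 1.4667.
Therefore s = 1.4667 × (n + δ) = 1.4667 × 0.075 = 0.1100.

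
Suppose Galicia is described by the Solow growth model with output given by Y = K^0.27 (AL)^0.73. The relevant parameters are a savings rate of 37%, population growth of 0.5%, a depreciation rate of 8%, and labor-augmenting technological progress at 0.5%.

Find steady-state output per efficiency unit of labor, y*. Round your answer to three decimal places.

y* ≈ 1.687

Steady state requires s·f(k) = (n + g + δ)·k, i.e. s·k^α = (n + g + δ)·k.
Dividing both sides by k: k^(1−α) = s / (n + g + δ).
k^0.73 = 0.37 / (0.005 + 0.005 + 0.080) = 0.37 / 0.090 = 4.1111
k* = 4.1111^(1/0.73) ≈ 6.9349
y* = (k*)^α = 6.9349^0.27 ≈ 1.6869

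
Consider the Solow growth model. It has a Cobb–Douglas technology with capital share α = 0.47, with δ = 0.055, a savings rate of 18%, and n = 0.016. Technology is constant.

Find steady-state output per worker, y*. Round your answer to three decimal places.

At the steady state, Δk = 0, so s·k^α = (n + δ)·k.
Dividing both sides by k: k^(1−α) = s / (n + δ).
k^0.53 = 0.18 / (0.016 + 0.055) = 0.18 / 0.071 = 2.5352
k* = 2.5352^(1/0.53) ≈ 5.7848
y* = (k*)^α = 5.7848^0.47 ≈ 2.2818

y* = 2.282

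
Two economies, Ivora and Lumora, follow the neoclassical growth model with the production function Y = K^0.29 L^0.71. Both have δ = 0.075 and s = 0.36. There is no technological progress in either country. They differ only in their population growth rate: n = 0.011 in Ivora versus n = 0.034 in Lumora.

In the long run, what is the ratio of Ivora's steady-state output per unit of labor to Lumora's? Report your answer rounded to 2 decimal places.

Steady-state y* = [s/(n + δ)]^(α/(1−α)), so the ratio is [ (s_I/(n + δ)_I) / (s_L/(n + δ)_L) ]^0.4085.
s_I/(n + δ)_I = 0.36/0.086 = 4.1860; s_L/(n + δ)_L = 0.36/0.109 = 3.3028.
Ratio = (4.1860/3.3028)^0.4085 = 1.2674^0.4085 ≈ 1.1016

y*_I / y*_L ≈ 1.10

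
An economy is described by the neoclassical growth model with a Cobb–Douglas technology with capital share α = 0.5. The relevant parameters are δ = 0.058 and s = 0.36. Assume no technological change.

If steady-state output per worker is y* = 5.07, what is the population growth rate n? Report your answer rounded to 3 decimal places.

n ≈ 0.013

Steady state requires s·f(k) = (n + δ)·k, i.e. s·k^α = (n + δ)·k.
Since y* = [s/(n + δ)]^(α/(1−α)), we have s/(n + δ) = (y*)^((1−α)/α) = 5.07^1 = 5.0700.
Therefore n + δ = s / 5.0700 = 0.36 / 5.0700 = 0.0710, so n = 0.0710 − 0.058 = 0.0130.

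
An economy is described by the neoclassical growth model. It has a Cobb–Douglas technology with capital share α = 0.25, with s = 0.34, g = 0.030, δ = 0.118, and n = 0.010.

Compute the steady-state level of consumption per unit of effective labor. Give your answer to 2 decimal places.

In steady state, investment equals break-even investment: s·k^α = (n + g + δ)·k.
Dividing both sides by k: k^(1−α) = s / (n + g + δ).
k^0.75 = 0.34 / (0.010 + 0.030 + 0.118) = 0.34 / 0.158 = 2.1519
k* = 2.1519^(1/0.75) ≈ 2.7782
y* = (k*)^α = 2.7782^0.25 ≈ 1.2910
c* = (1 − s)·y* = (1 − 0.34) × 1.2910 ≈ 0.8521

c* ≈ 0.85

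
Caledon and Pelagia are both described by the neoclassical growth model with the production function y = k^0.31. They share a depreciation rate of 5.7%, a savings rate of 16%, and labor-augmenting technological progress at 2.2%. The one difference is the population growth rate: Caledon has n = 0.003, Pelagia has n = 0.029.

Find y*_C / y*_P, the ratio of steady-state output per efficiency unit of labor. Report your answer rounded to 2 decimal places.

y*_C / y*_P ≈ 1.13

Steady-state y* = [s/(n + g + δ)]^(α/(1−α)), so the ratio is [ (s_C/(n + g + δ)_C) / (s_P/(n + g + δ)_P) ]^0.4493.
s_C/(n + g + δ)_C = 0.16/0.082 = 1.9512; s_P/(n + g + δ)_P = 0.16/0.108 = 1.4815.
Ratio = (1.9512/1.4815)^0.4493 = 1.3170^0.4493 ≈ 1.1317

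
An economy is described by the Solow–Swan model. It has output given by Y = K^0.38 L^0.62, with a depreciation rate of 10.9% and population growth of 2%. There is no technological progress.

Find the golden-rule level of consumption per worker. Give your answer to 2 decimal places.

c_gold ≈ 1.20

At the golden rule, f'(k) = n + δ, so α·k^(α−1) = n + δ and k_gold = (α/(n + δ))^(1/(1−α)).
k_gold = (0.38/0.129)^(1/0.62) = 2.9457^1.6129 ≈ 5.7116
c_gold = f(k_gold) − (n + δ)·k_gold = 1.9390 − 0.129×5.7116 ≈ 1.2022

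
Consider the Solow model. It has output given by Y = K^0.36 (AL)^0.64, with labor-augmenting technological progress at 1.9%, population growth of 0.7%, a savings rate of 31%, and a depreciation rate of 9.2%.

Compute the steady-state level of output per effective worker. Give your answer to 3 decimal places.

In steady state, investment equals break-even investment: s·k^α = (n + g + δ)·k.
Rearranging, k^(1−α) = s / (n + g + δ).
k^0.64 = 0.31 / (0.007 + 0.019 + 0.092) = 0.31 / 0.118 = 2.6271
k* = 2.6271^(1/0.64) ≈ 4.5231
y* = (k*)^α = 4.5231^0.36 ≈ 1.7217

y* ≈ 1.722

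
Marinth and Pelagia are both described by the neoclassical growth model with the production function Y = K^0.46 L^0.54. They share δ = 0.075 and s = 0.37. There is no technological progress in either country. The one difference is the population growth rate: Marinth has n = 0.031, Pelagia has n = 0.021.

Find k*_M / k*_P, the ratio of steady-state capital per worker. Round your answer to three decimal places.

Steady-state k* = [s/(n + δ)]^(1/(1−α)), so the ratio is [ (s_M/(n + δ)_M) / (s_P/(n + δ)_P) ]^1.8519.
s_M/(n + δ)_M = 0.37/0.106 = 3.4906; s_P/(n + δ)_P = 0.37/0.096 = 3.8542.
Ratio = (3.4906/3.8542)^1.8519 = 0.9057^1.8519 ≈ 0.8324

ratio ≈ 0.832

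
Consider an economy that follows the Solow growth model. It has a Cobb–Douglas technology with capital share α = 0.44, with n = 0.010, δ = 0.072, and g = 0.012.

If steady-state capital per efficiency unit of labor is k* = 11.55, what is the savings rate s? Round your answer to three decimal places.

At the steady state, Δk = 0, so s·k^α = (n + g + δ)·k.
So s / (n + g + δ) = (k*)^(1−α) = 11.55^0.56 = 3.9359.
Therefore s = 3.9359 × (n + g + δ) = 3.9359 × 0.094 = 0.3700.

s ≈ 0.370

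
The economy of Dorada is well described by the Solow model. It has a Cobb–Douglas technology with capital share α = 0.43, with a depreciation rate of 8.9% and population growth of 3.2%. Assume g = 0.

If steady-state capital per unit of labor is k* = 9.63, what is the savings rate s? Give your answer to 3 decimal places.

Steady state requires s·f(k) = (n + δ)·k, i.e. s·k^α = (n + δ)·k.
So s / (n + δ) = (k*)^(1−α) = 9.63^0.57 = 3.6364.
Therefore s = 3.6364 × (n + δ) = 3.6364 × 0.121 = 0.4400.

s ≈ 0.440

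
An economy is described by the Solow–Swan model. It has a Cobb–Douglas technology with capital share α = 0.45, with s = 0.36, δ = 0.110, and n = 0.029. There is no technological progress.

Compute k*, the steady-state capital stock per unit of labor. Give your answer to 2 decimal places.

k* = 5.64

In steady state, investment equals break-even investment: s·k^α = (n + δ)·k.
Rearranging, k^(1−α) = s / (n + δ).
k^0.55 = 0.36 / (0.029 + 0.110) = 0.36 / 0.139 = 2.5899
k* = 2.5899^(1/0.55) ≈ 5.6419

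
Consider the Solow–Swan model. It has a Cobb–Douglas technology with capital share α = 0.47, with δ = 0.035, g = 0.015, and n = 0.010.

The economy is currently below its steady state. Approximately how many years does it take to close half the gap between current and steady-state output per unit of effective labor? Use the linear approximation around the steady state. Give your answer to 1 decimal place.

Near the steady state the convergence rate is λ = (1 − α)(n + g + δ).
λ = (1 − 0.47) × 0.060 = 0.53 × 0.060 = 0.0318
Half-life = ln 2 / λ = 0.6931 / 0.0318 ≈ 21.80 years

t_½ ≈ 21.8 years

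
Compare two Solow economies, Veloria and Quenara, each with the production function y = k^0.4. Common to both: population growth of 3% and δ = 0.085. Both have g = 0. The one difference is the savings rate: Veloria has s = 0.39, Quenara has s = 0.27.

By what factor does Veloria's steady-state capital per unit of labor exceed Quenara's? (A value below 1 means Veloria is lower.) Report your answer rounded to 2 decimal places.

Steady-state k* = [s/(n + δ)]^(1/(1−α)), so the ratio is [ (s_V/(n + δ)_V) / (s_Q/(n + δ)_Q) ]^1.6667.
s_V/(n + δ)_V = 0.39/0.115 = 3.3913; s_Q/(n + δ)_Q = 0.27/0.115 = 2.3478.
Ratio = (3.3913/2.3478)^1.6667 = 1.4445^1.6667 ≈ 1.8459

k*_V / k*_Q ≈ 1.85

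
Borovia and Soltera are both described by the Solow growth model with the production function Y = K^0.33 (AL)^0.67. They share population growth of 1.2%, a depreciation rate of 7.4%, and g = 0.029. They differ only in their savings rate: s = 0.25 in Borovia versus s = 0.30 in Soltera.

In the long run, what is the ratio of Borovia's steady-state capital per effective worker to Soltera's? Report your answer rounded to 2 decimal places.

Steady-state k* = [s/(n + g + δ)]^(1/(1−α)), so the ratio is [ (s_B/(n + g + δ)_B) / (s_S/(n + g + δ)_S) ]^1.4925.
s_B/(n + g + δ)_B = 0.25/0.115 = 2.1739; s_S/(n + g + δ)_S = 0.30/0.115 = 2.6087.
Ratio = (2.1739/2.6087)^1.4925 = 0.8333^1.4925 ≈ 0.7617

k*_B / k*_S ≈ 0.76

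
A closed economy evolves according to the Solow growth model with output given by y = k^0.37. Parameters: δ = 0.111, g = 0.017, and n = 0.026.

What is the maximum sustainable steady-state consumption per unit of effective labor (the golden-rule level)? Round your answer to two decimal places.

At the golden rule, f'(k) = n + g + δ, so α·k^(α−1) = n + g + δ and k_gold = (α/(n + g + δ))^(1/(1−α)).
k_gold = (0.37/0.154)^(1/0.63) = 2.4026^1.5873 ≈ 4.0203
c_gold = f(k_gold) − (n + g + δ)·k_gold = 1.6733 − 0.154×4.0203 ≈ 1.0542

c_gold ≈ 1.05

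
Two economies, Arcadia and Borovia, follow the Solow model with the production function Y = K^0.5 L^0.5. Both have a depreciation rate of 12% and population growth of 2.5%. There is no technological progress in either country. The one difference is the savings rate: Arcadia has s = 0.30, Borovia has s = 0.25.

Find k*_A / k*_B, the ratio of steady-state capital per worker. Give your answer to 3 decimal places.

Steady-state k* = [s/(n + δ)]^(1/(1−α)), so the ratio is [ (s_A/(n + δ)_A) / (s_B/(n + δ)_B) ]^2.
s_A/(n + δ)_A = 0.30/0.145 = 2.0690; s_B/(n + δ)_B = 0.25/0.145 = 1.7241.
Ratio = (2.0690/1.7241)^2 = 1.2000^2 ≈ 1.4400

k*_A / k*_B ≈ 1.440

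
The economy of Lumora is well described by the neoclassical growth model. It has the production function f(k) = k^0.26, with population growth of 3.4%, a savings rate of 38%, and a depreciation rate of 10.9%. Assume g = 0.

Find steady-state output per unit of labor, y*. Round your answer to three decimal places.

y* ≈ 1.410

At the steady state, Δk = 0, so s·k^α = (n + δ)·k.
Dividing both sides by k: k^(1−α) = s / (n + δ).
k^0.74 = 0.38 / (0.034 + 0.109) = 0.38 / 0.143 = 2.6573
k* = 2.6573^(1/0.74) ≈ 3.7460
y* = (k*)^α = 3.7460^0.26 ≈ 1.4097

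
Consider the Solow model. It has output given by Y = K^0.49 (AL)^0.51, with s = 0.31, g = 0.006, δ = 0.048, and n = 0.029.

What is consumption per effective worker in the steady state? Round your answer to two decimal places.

At the steady state, Δk = 0, so s·k^α = (n + g + δ)·k.
Dividing both sides by k: k^(1−α) = s / (n + g + δ).
k^0.51 = 0.31 / (0.029 + 0.006 + 0.048) = 0.31 / 0.083 = 3.7349
k* = 3.7349^(1/0.51) ≈ 13.2469
y* = (k*)^α = 13.2469^0.49 ≈ 3.5468
c* = (1 − s)·y* = (1 − 0.31) × 3.5468 ≈ 2.4473

c* ≈ 2.45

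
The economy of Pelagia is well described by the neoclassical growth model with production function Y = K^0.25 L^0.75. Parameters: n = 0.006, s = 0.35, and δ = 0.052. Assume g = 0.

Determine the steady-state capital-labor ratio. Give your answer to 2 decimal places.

k* ≈ 10.99

At the steady state, Δk = 0, so s·k^α = (n + δ)·k.
Dividing both sides by k: k^(1−α) = s / (n + δ).
k^0.75 = 0.35 / (0.006 + 0.052) = 0.35 / 0.058 = 6.0345
k* = 6.0345^(1/0.75) ≈ 10.9864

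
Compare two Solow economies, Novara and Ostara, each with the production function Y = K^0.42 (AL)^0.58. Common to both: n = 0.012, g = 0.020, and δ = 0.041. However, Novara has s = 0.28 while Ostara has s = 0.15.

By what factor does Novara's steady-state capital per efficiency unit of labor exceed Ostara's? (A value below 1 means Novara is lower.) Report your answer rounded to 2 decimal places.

ratio ≈ 2.93

Steady-state k* = [s/(n + g + δ)]^(1/(1−α)), so the ratio is [ (s_N/(n + g + δ)_N) / (s_O/(n + g + δ)_O) ]^1.7241.
s_N/(n + g + δ)_N = 0.28/0.073 = 3.8356; s_O/(n + g + δ)_O = 0.15/0.073 = 2.0548.
Ratio = (3.8356/2.0548)^1.7241 = 1.8667^1.7241 ≈ 2.9333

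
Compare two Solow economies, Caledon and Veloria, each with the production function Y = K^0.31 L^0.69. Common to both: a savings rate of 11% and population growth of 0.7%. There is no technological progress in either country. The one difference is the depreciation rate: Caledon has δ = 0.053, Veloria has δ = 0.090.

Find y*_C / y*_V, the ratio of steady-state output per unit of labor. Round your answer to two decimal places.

y*_C / y*_V ≈ 1.24

Steady-state y* = [s/(n + δ)]^(α/(1−α)), so the ratio is [ (s_C/(n + δ)_C) / (s_V/(n + δ)_V) ]^0.4493.
s_C/(n + δ)_C = 0.11/0.060 = 1.8333; s_V/(n + δ)_V = 0.11/0.097 = 1.1340.
Ratio = (1.8333/1.1340)^0.4493 = 1.6167^0.4493 ≈ 1.2409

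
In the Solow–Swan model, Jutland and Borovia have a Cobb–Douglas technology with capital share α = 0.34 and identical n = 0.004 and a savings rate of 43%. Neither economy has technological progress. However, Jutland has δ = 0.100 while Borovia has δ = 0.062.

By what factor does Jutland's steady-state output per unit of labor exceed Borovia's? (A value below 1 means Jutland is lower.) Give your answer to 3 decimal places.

Steady-state y* = [s/(n + δ)]^(α/(1−α)), so the ratio is [ (s_J/(n + δ)_J) / (s_B/(n + δ)_B) ]^0.5152.
s_J/(n + δ)_J = 0.43/0.104 = 4.1346; s_B/(n + δ)_B = 0.43/0.066 = 6.5152.
Ratio = (4.1346/6.5152)^0.5152 = 0.6346^0.5152 ≈ 0.7911

y*_J / y*_B ≈ 0.791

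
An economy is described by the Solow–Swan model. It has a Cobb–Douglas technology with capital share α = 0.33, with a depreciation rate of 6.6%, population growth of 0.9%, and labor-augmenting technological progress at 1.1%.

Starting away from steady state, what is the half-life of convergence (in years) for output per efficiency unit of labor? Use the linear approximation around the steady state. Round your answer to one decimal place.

half-life ≈ 12.0 years

Near the steady state the convergence rate is λ = (1 − α)(n + g + δ).
λ = (1 − 0.33) × 0.086 = 0.67 × 0.086 = 0.05762
Half-life = ln 2 / λ = 0.6931 / 0.05762 ≈ 12.03 years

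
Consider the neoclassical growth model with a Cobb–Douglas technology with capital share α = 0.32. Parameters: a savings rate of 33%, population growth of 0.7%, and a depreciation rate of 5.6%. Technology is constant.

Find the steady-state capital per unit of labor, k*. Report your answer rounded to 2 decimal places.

Steady state requires s·f(k) = (n + δ)·k, i.e. s·k^α = (n + δ)·k.
Rearranging, k^(1−α) = s / (n + δ).
k^0.68 = 0.33 / (0.007 + 0.056) = 0.33 / 0.063 = 5.2381
k* = 5.2381^(1/0.68) ≈ 11.4185

k* ≈ 11.42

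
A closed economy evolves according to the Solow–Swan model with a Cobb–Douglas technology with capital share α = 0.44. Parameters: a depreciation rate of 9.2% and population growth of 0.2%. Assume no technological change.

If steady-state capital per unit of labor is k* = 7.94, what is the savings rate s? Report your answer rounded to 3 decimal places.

At the steady state, Δk = 0, so s·k^α = (n + δ)·k.
So s / (n + δ) = (k*)^(1−α) = 7.94^0.56 = 3.1908.
Therefore s = 3.1908 × (n + δ) = 3.1908 × 0.094 = 0.2999.

s ≈ 0.300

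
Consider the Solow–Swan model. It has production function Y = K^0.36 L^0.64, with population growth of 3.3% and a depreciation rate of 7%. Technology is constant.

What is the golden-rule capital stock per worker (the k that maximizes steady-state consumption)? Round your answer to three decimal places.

The golden rule sets f'(k) = n + δ, i.e. α·k^(α−1) = n + δ.
So k^(1−α) = α / (n + δ) = 0.36 / 0.103 = 3.4951.
k_gold = 3.4951^(1/0.64) ≈ 7.0657

k_gold ≈ 7.066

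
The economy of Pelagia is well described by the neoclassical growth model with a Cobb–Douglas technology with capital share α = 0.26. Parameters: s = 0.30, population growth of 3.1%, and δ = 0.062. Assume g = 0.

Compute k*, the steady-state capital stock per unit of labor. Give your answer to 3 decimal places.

In steady state, investment equals break-even investment: s·k^α = (n + δ)·k.
Dividing both sides by k: k^(1−α) = s / (n + δ).
k^0.74 = 0.30 / (0.031 + 0.062) = 0.30 / 0.093 = 3.2258
k* = 3.2258^(1/0.74) ≈ 4.8680

k* = 4.868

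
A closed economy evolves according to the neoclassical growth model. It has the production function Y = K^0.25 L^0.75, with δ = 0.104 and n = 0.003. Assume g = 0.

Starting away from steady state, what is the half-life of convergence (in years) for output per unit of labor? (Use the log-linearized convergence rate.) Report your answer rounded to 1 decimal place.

Near the steady state the convergence rate is λ = (1 − α)(n + δ).
λ = (1 − 0.25) × 0.107 = 0.75 × 0.107 = 0.08025
Half-life = ln 2 / λ = 0.6931 / 0.08025 ≈ 8.64 years

about 8.6 years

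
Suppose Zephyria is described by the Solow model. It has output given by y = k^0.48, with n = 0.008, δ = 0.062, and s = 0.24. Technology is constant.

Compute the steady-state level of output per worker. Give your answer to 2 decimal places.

At the steady state, Δk = 0, so s·k^α = (n + δ)·k.
Rearranging, k^(1−α) = s / (n + δ).
k^0.52 = 0.24 / (0.008 + 0.062) = 0.24 / 0.070 = 3.4286
k* = 3.4286^(1/0.52) ≈ 10.6923
y* = (k*)^α = 10.6923^0.48 ≈ 3.1186

y* = 3.12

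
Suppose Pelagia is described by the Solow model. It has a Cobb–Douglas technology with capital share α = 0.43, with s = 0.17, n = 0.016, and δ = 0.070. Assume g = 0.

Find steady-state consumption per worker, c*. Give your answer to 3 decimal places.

In steady state, investment equals break-even investment: s·k^α = (n + δ)·k.
Rearranging, k^(1−α) = s / (n + δ).
k^0.57 = 0.17 / (0.016 + 0.070) = 0.17 / 0.086 = 1.9767
k* = 1.9767^(1/0.57) ≈ 3.3052
y* = (k*)^α = 3.3052^0.43 ≈ 1.6721
c* = (1 − s)·y* = (1 − 0.17) × 1.6721 ≈ 1.3878

c* = 1.388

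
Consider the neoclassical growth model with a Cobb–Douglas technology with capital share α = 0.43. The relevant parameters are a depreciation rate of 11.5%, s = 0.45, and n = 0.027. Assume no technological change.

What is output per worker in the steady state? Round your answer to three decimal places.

y* = 2.387

Steady state requires s·f(k) = (n + δ)·k, i.e. s·k^α = (n + δ)·k.
Dividing both sides by k: k^(1−α) = s / (n + δ).
k^0.57 = 0.45 / (0.027 + 0.115) = 0.45 / 0.142 = 3.1690
k* = 3.1690^(1/0.57) ≈ 7.5650
y* = (k*)^α = 7.5650^0.43 ≈ 2.3872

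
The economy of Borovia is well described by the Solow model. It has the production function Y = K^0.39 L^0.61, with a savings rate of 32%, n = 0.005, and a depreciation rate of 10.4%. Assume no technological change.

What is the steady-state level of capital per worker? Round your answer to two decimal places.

k* = 5.84

At the steady state, Δk = 0, so s·k^α = (n + δ)·k.
Rearranging, k^(1−α) = s / (n + δ).
k^0.61 = 0.32 / (0.005 + 0.104) = 0.32 / 0.109 = 2.9358
k* = 2.9358^(1/0.61) ≈ 5.8447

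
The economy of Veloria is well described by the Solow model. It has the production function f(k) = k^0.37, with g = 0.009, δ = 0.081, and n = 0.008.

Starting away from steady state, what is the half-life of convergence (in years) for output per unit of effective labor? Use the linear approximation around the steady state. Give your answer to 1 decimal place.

Near the steady state the convergence rate is λ = (1 − α)(n + g + δ).
λ = (1 − 0.37) × 0.098 = 0.63 × 0.098 = 0.06174
Half-life = ln 2 / λ = 0.6931 / 0.06174 ≈ 11.23 years

t_½ ≈ 11.2 years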